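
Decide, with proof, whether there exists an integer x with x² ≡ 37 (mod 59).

Apply Euler's criterion with the prime 59: 37 is a quadratic residue iff 37^29 ≡ 1 (mod 59), and a non-residue iff it is ≡ −1.
Repeated squaring mod 59: 37^2 = 1369 ≡ 12; 37^4 ≡ 12² = 144 ≡ 26; 37^8 ≡ 26² = 676 ≡ 27; 37^16 ≡ 27² = 729 ≡ 21.
Since 29 = 16 + 8 + 4 + 1, 37^29 ≡ 21 · 27 · 26 · 37; multiplying out mod 59: 21·27 = 567 ≡ 36, then 36·26 = 936 ≡ 51, then 51·37 = 1887 ≡ 58. Thus 37^29 ≡ 58 ≡ −1 (mod 59).
The value −1 means 37 is a non-residue modulo 59, so x² ≡ 37 (mod 59) is impossible.

No such integer exists.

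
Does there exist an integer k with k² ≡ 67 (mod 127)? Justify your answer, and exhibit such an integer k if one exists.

127 is prime, so by Euler's criterion 67 is a square mod 127 iff 67^((127−1)/2) = 67^63 ≡ 1 (mod 127).
Repeated squaring mod 127: 67^2 = 4489 ≡ 44; 67^4 ≡ 44² = 1936 ≡ 31; 67^8 ≡ 31² = 961 ≡ 72; 67^16 ≡ 72² = 5184 ≡ 104; 67^32 ≡ 104² = 10816 ≡ 21.
Since 63 = 32 + 16 + 8 + 4 + 2 + 1, 67^63 ≡ 21 · 104 · 72 · 31 · 44 · 67; multiplying out mod 127: 21·104 = 2184 ≡ 25, then 25·72 = 1800 ≡ 22, then 22·31 = 682 ≡ 47, then 47·44 = 2068 ≡ 36, then 36·67 = 2412 ≡ 126. Thus 67^63 ≡ 126 ≡ −1 (mod 127).
By Euler's criterion 67 is a quadratic non-residue mod 127: no k satisfies k² ≡ 67 (mod 127).

There is no such integer.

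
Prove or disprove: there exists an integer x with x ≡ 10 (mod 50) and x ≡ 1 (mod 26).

Both moduli are multiples of 2 = gcd(50, 26), so any solution would satisfy x ≡ 10 and x ≡ 1 modulo 2 simultaneously.
However 10 ≡ 0 and 1 ≡ 1 (mod 2), and 0 ≠ 1.
Therefore no such x exists.

No, no such integer exists.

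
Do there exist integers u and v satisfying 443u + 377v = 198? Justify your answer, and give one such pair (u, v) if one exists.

u = 3, v = -3

443 and 377 are coprime, so 443u + 377v ranges over all of ℤ.
Run the Euclidean algorithm on 443 and 377: 443 = 1·377 + 66, 377 = 5·66 + 47, 66 = 1·47 + 19, 47 = 2·19 + 9, 19 = 2·9 + 1, 9 = 9·1 + 0.
Unwinding: 1 = 19 − 2·9 = 19 − 2·(47 − 2·19) = −2·47 + 5·19 = −2·47 + 5·(66 − 1·47) = 5·66 − 7·47 = 5·66 − 7·(377 − 5·66) = −7·377 + 40·66 = −7·377 + 40·(443 − 1·377) = 40·443 − 47·377, i.e. 443·40 + 377·(-47) = 1.
Multiplying through by 198: u = 40·198 = 7920, v = (-47)·198 = -9306 is a solution.
Subtracting 21·377 from u and adding 21·443 to v gives the tidier solution (3, -3).
Check: 443·3 + 377·(-3) = 1329 − 1131 = 198. ✓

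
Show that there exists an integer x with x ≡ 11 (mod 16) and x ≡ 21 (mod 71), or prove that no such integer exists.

x = 731

Since 16 and 71 share no common factor, CRT says the pair of congruences has a solution (unique mod 1136).
Write x = 11 + 16t and require 11 + 16t ≡ 21 (mod 71), i.e. 16t ≡ 10 (mod 71).
Invert 16 mod 71 by the Euclidean algorithm: 71 = 4·16 + 7, 16 = 2·7 + 2, 7 = 3·2 + 1, 2 = 2·1 + 0; back-substituting, 1 = 7 − 3·2 = 7 − 3·(16 − 2·7) = −3·16 + 7·7 = −3·16 + 7·(71 − 4·16) = 7·71 − 31·16. Hence 16·(-31) ≡ 1, so 16⁻¹ ≡ -31 ≡ 40 (mod 71).
Multiplying by 40: t ≡ 40·10 = 400 ≡ 45 (mod 71).
With t = 45: x = 11 + 16·45 = 731.
Verify: 731 = 45·16 + 11 and 731 = 10·71 + 21. ✓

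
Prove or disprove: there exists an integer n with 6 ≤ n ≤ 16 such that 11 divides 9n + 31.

n = 10 works, since 9·10 + 31 = 121 = 11·11.

n = 10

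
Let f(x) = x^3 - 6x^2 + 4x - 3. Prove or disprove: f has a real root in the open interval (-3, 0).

The endpoint values f(-3) = -96 and f(0) = -3 are both negative. Claim: f(x) < 0 for every x in (-3, 0).
Shift to the endpoint 0: with x = −u (0 < u < 3), one computes f(−u) = -u^3 - 6u^2 - 4u - 3.
The nonzero coefficients here are all negative, so for u > 0 every term is negative (or zero), and the constant term -3 is strictly negative.
So f is strictly negative on (-3, 0); no root exists in the interval.

No such root exists.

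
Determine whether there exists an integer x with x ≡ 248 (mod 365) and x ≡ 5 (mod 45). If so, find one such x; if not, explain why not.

There is no such integer.

Reduce both congruences modulo 5, which divides 365 and 45: they say x ≡ 248 (mod 5) and x ≡ 5 (mod 5).
However 248 ≡ 3 and 5 ≡ 0 (mod 5), and 3 ≠ 0.
So no integer satisfies both congruences.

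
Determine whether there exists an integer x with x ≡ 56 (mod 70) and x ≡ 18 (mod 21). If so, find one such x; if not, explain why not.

gcd(70, 21) = 7. If x ≡ 56 (mod 70) and x ≡ 18 (mod 21), then x ≡ 56 (mod 7) and x ≡ 18 (mod 7).
However 56 ≡ 0 and 18 ≡ 4 (mod 7), and 0 ≠ 4.
Hence the system has no solution.

No such integer exists.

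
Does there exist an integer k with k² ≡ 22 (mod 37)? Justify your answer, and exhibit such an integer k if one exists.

37 is prime, so by Euler's criterion 22 is a square mod 37 iff 22^((37−1)/2) = 22^18 ≡ 1 (mod 37).
Repeated squaring mod 37: 22^2 = 484 ≡ 3; 22^4 ≡ 3² = 9 ≡ 9; 22^8 ≡ 9² = 81 ≡ 7; 22^16 ≡ 7² = 49 ≡ 12.
Since 18 = 16 + 2, 22^18 ≡ 12 · 3; multiplying out mod 37: 12·3 = 36 ≡ 36. Thus 22^18 ≡ 36 ≡ −1 (mod 37).
By Euler's criterion 22 is a quadratic non-residue mod 37: no k satisfies k² ≡ 22 (mod 37).

No, no such integer exists.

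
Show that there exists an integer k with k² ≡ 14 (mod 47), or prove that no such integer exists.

k = 22 works: 22² = 484, and 484 − 14 = 470 = 10·47.

k = 22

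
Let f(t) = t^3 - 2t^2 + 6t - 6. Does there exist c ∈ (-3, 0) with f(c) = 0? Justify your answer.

No.

f(-3) = -69 and f(0) = -6, both negative.
f'(t) = 3t^2 - 4t + 6 has discriminant (-4)² − 4·3·6 = -56 < 0, so f' has no real roots and is positive for every real t.
So f is strictly increasing; between -3 and 0 its values lie between f(-3) = -69 and f(0) = -6, all negative. Therefore f has no root in (-3, 0).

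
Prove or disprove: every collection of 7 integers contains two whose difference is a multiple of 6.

True.

There are exactly 6 possible remainders on division by 6.
With 7 integers and only 6 classes, the pigeonhole principle forces two of them, say a and b, into the same class.
Equal remainders mean a − b ≡ 0 (mod 6), so 6 divides their difference.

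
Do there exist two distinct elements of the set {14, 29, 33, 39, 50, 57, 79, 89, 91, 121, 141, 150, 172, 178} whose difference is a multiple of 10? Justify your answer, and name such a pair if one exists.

29 mod 10 = 9 and 39 mod 10 = 9, so 39 − 29 = 10 = 1·10.

Yes: 29 and 39.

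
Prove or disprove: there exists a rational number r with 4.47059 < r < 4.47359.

r = 161/36

Scale by 36: the interval becomes (160.94124, 161.04924), which contains the integer 161.
Hence 161/36 is a rational number with 4.47059 < 161/36 < 4.47359.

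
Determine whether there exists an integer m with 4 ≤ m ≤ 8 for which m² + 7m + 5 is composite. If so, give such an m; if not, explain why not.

m = 5

At m = 5: 5² + 7·5 + 5 = 65 = 5·13, which is composite.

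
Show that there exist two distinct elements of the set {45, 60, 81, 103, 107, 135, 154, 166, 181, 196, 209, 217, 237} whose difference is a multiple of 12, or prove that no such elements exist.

Reduce each element mod 12: 45↦9, 60↦0, 81↦9, 103↦7, 107↦11, 135↦3, 154↦10, 166↦10, 181↦1, 196↦4, 209↦5, 217↦1, 237↦9. The residue 9 repeats (at 45 and 81), and 81 − 45 = 36 = 3·12.

Yes: 45 and 81.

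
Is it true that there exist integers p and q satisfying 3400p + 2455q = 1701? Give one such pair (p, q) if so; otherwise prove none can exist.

No such integers exist.

gcd(3400, 2455) = 5, so every integer of the form 3400p + 2455q is a multiple of 5.
But 1701 = 5·340 + 1, so 5 ∤ 1701.
Therefore 3400p + 2455q = 1701 has no solution in integers.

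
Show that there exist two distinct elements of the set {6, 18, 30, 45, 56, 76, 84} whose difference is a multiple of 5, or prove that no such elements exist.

The pair (6, 56) works.

Reduce each element mod 5: 6↦1, 18↦3, 30↦0, 45↦0, 56↦1, 76↦1, 84↦4. The residue 1 repeats (at 6 and 56), and 56 − 6 = 50 = 10·5.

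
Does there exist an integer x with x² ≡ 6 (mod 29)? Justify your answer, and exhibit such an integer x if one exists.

Take x = 21. Then 21² = 441 = 15·29 + 6, so 21² ≡ 6 (mod 29).

x = 21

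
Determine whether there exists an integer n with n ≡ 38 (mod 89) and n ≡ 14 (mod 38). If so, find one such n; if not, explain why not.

n = 394

gcd(89, 38) = 1, so the Chinese Remainder Theorem guarantees exactly one residue class mod 3382 satisfying both.
Any solution of the first congruence is n = 38 + 89t; substituting into the second, 89t ≡ 14 − 38 ≡ 14 (mod 38).
89 ≡ 13 (mod 38), so this reads 13t ≡ 14 (mod 38). Since 13·3 = 39 = 1·38 + 1, the inverse of 13 mod 38 is 3.
Multiplying by 3: t ≡ 3·14 = 42 ≡ 4 (mod 38).
Taking t = 4 gives n = 38 + 89·4 = 394.
Indeed 394 ≡ 38 (mod 89) and 394 ≡ 14 (mod 38).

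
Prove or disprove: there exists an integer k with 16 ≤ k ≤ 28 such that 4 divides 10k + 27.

There is no such integer k in that range.

For k = 16, 17, …, 28 the values of 10k + 27 modulo 4 are 3, 1, 3, 1, 3, 1, 3, 1, 3, 1, 3, 1, 3 respectively.
The residue 0 does not occur, so no k in [16, 28] makes 10k + 27 a multiple of 4.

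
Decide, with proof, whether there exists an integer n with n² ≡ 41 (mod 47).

There is no such integer.

47 is prime, so by Euler's criterion 41 is a square mod 47 iff 41^((47−1)/2) = 41^23 ≡ 1 (mod 47).
Repeated squaring mod 47: 41^2 = 1681 ≡ 36; 41^4 ≡ 36² = 1296 ≡ 27; 41^8 ≡ 27² = 729 ≡ 24; 41^16 ≡ 24² = 576 ≡ 12.
Since 23 = 16 + 4 + 2 + 1, 41^23 ≡ 12 · 27 · 36 · 41; multiplying out mod 47: 12·27 = 324 ≡ 42, then 42·36 = 1512 ≡ 8, then 8·41 = 328 ≡ 46. Thus 41^23 ≡ 46 ≡ −1 (mod 47).
The value −1 means 41 is a non-residue modulo 47, so n² ≡ 41 (mod 47) is impossible.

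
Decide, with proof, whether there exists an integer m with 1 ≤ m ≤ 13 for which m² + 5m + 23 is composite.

The values for m = 1, 2, …, 13 are 29, 37, 47, 59, 73, 89, 107, 127, 149, 173, 199, 227, 257, and each of these is prime.
So no value in the range makes the expression composite.

No such integer m in that range exists.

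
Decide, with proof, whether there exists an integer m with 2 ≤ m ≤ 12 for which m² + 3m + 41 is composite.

m = 2

At m = 2: 2² + 3·2 + 41 = 51 = 3·17, which is composite.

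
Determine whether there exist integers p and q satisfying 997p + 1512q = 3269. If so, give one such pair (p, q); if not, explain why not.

p = 161, q = -104

997 and 1512 are coprime, so 997p + 1512q ranges over all of ℤ.
Dividing repeatedly: 1512 = 1·997 + 515, 997 = 1·515 + 482, 515 = 1·482 + 33, 482 = 14·33 + 20, 33 = 1·20 + 13, 20 = 1·13 + 7, 13 = 1·7 + 6, 7 = 1·6 + 1, 6 = 6·1 + 0.
Back-substituting, 1 = 7 − 1·6 = 7 − (13 − 1·7) = −13 + 2·7 = −13 + 2·(20 − 1·13) = 2·20 − 3·13 = 2·20 − 3·(33 − 1·20) = −3·33 + 5·20 = −3·33 + 5·(482 − 14·33) = 5·482 − 73·33 = 5·482 − 73·(515 − 1·482) = −73·515 + 78·482 = −73·515 + 78·(997 − 1·515) = 78·997 − 151·515 = 78·997 − 151·(1512 − 1·997) = −151·1512 + 229·997; that is, 997·229 + 1512·(-151) = 1.
Scaling by 3269 gives the particular solution (p, q) = (748601, -493619).
The general solution is p = 748601 + 1512k, q = -493619 − 997k; taking k = -495 gives the smaller pair p = 161, q = -104.
Check: 997·161 + 1512·(-104) = 160517 − 157248 = 3269. ✓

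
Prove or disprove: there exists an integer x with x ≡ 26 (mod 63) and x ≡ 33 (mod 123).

Both moduli are multiples of 3 = gcd(63, 123), so any solution would satisfy x ≡ 26 and x ≡ 33 modulo 3 simultaneously.
But 26 mod 3 = 2 while 33 mod 3 = 0, a contradiction.
Hence the system has no solution.

There is no such integer.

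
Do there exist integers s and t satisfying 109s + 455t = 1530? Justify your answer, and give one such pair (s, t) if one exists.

s = 85, t = -17

Since gcd(109, 455) = 1, every integer is an integer combination of 109 and 455.
Euclidean algorithm: 455 = 4·109 + 19, 109 = 5·19 + 14, 19 = 1·14 + 5, 14 = 2·5 + 4, 5 = 1·4 + 1, 4 = 4·1 + 0.
Back-substituting, 1 = 5 − 1·4 = 5 − (14 − 2·5) = −14 + 3·5 = −14 + 3·(19 − 1·14) = 3·19 − 4·14 = 3·19 − 4·(109 − 5·19) = −4·109 + 23·19 = −4·109 + 23·(455 − 4·109) = 23·455 − 96·109; that is, 109·(-96) + 455·23 = 1.
Times 1530: 109·(-146880) + 455·35190 = 1530, so (-146880, 35190) solves it.
The general solution is s = -146880 + 455k, t = 35190 − 109k; taking k = 323 gives the smaller pair s = 85, t = -17.
Indeed 109·85 + 455·(-17) = 9265 − 7735 = 1530.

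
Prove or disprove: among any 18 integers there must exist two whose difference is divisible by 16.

Each integer lies in one of the 16 residue classes modulo 16.
With 18 integers and only 16 classes, the pigeonhole principle forces two of them, say a and b, into the same class.
Equal remainders mean a − b ≡ 0 (mod 16), so 16 divides their difference.

Yes, this is always true.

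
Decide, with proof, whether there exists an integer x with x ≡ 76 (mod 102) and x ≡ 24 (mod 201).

Reduce both congruences modulo 3, which divides 102 and 201: they say x ≡ 76 (mod 3) and x ≡ 24 (mod 3).
But 76 mod 3 = 1 while 24 mod 3 = 0, a contradiction.
So no integer satisfies both congruences.

No such integer exists.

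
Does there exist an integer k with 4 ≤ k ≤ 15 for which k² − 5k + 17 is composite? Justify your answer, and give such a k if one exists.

At k = 13: 13² − 5·13 + 17 = 121 = 11·11, which is composite.

k = 13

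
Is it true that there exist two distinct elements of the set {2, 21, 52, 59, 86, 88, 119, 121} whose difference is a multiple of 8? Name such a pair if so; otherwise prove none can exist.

Two integers differ by a multiple of 8 exactly when they have the same residue mod 8. The residues are 2↦2, 21↦5, 52↦4, 59↦3, 86↦6, 88↦0, 119↦7, 121↦1.
These 8 residues are pairwise different, hence no difference of two elements is divisible by 8.

No such pair exists.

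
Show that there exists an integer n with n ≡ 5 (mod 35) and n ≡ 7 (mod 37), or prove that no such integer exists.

gcd(35, 37) = 1, so the Chinese Remainder Theorem guarantees exactly one residue class mod 1295 satisfying both.
Any solution of the first congruence is n = 5 + 35t; substituting into the second, 35t ≡ 7 − 5 ≡ 2 (mod 37).
To invert 35 modulo 37: 37 = 1·35 + 2, 35 = 17·2 + 1, 2 = 2·1 + 0, and unwinding, 1 = 35 − 17·2 = 35 − 17·(37 − 1·35) = −17·37 + 18·35. Thus 35⁻¹ ≡ 18 (mod 37).
Multiplying by 18: t ≡ 18·2 = 36 (mod 37).
Taking t = 36 gives n = 5 + 35·36 = 1265.
Check: 1265 mod 35 = 5, 1265 mod 37 = 7. ✓

n = 1265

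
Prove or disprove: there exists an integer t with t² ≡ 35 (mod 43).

t = 32

Take t = 32. Then 32² = 1024 = 23·43 + 35, so 32² ≡ 35 (mod 43).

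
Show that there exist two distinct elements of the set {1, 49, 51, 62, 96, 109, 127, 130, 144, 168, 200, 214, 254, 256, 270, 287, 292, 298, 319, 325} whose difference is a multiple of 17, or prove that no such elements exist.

The pair (1, 256) works.

Both 1 and 256 leave remainder 1 on division by 17; their difference 255 = 15·17 is a multiple of 17.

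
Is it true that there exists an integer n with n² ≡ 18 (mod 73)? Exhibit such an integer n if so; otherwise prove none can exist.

n = 23 works: 23² = 529, and 529 − 18 = 511 = 7·73.

n = 23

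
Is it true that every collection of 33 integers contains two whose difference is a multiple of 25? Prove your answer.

Each integer lies in one of the 25 residue classes modulo 25.
Placing 33 integers into 25 classes, some class receives at least two — say a and b.
Then a ≡ b (mod 25), i.e. 25 ∣ (a − b).

True.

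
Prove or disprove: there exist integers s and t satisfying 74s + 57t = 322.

74 and 57 are coprime, so 74s + 57t ranges over all of ℤ.
Dividing repeatedly: 74 = 1·57 + 17, 57 = 3·17 + 6, 17 = 2·6 + 5, 6 = 1·5 + 1, 5 = 5·1 + 0.
Back-substituting, 1 = 6 − 1·5 = 6 − (17 − 2·6) = −17 + 3·6 = −17 + 3·(57 − 3·17) = 3·57 − 10·17 = 3·57 − 10·(74 − 1·57) = −10·74 + 13·57; that is, 74·(-10) + 57·13 = 1.
Scaling by 322 gives the particular solution (s, t) = (-3220, 4186).
Shifting by a multiple of (57, −74) keeps it a solution: s = -3220 + 57·57 = 29, t = 4186 − 57·74 = -32.
Check: 74·29 + 57·(-32) = 2146 − 1824 = 322. ✓

s = 29, t = -32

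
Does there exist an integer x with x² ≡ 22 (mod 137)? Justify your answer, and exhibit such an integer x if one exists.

Take x = 61. Then 61² = 3721 = 27·137 + 22, so 61² ≡ 22 (mod 137).

x = 61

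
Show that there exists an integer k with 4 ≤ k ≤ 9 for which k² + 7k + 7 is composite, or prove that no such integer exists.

At k = 7: 7² + 7·7 + 7 = 105 = 3·35, which is composite.

k = 7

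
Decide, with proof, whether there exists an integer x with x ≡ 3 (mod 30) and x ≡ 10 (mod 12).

No, no such integer exists.

Reduce both congruences modulo 6, which divides 30 and 12: they say x ≡ 3 (mod 6) and x ≡ 10 (mod 6).
These are incompatible: 3 − 10 = -7 is not divisible by 6.
Hence the system has no solution.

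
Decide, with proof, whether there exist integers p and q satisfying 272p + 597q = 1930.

Since gcd(272, 597) = 1, every integer is an integer combination of 272 and 597.
Dividing repeatedly: 597 = 2·272 + 53, 272 = 5·53 + 7, 53 = 7·7 + 4, 7 = 1·4 + 3, 4 = 1·3 + 1, 3 = 3·1 + 0.
Working back up the chain: 1 = 4 − 1·3 = 4 − (7 − 1·4) = −7 + 2·4 = −7 + 2·(53 − 7·7) = 2·53 − 15·7 = 2·53 − 15·(272 − 5·53) = −15·272 + 77·53 = −15·272 + 77·(597 − 2·272) = 77·597 − 169·272. So 272·(-169) + 597·77 = 1.
Scaling by 1930 gives the particular solution (p, q) = (-326170, 148610).
Shifting by a multiple of (597, −272) keeps it a solution: p = -326170 + 547·597 = 389, q = 148610 − 547·272 = -174.
Indeed 272·389 + 597·(-174) = 105808 − 103878 = 1930.

p = 389, q = -174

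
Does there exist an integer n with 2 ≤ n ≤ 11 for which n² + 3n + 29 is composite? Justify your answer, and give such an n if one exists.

n = 11

At n = 11: 11² + 3·11 + 29 = 183 = 3·61, which is composite.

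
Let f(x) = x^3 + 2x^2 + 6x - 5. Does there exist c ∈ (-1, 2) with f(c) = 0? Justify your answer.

Yes, f has a root in the interval.

f(-1) = -10 and f(2) = 23, which have opposite signs.
f is continuous everywhere (it is a polynomial), in particular on [-1, 2].
By the Intermediate Value Theorem f must vanish at some point of (-1, 2).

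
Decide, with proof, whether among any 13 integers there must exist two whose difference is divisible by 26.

No, the set {45, 46, 47, 48, 49, 50, 51, 52, 53, 54, 55, 56, 57} is a counterexample.

Take the 13 consecutive integers 45, 46, …, 57: their residues mod 26 are all distinct because 13 ≤ 26.
Any two of them differ by at most 12 < 26 and by at least 1, so no difference is a multiple of 26.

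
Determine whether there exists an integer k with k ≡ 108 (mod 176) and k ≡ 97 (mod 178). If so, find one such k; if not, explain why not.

gcd(176, 178) = 2. If k ≡ 108 (mod 176) and k ≡ 97 (mod 178), then k ≡ 108 (mod 2) and k ≡ 97 (mod 2).
But 108 mod 2 = 0 while 97 mod 2 = 1, a contradiction.
Hence the system has no solution.

No, no such integer exists.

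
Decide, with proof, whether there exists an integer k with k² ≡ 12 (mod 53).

No such integer exists.

53 is prime, so by Euler's criterion 12 is a square mod 53 iff 12^((53−1)/2) = 12^26 ≡ 1 (mod 53).
Repeated squaring mod 53: 12^2 = 144 ≡ 38; 12^4 ≡ 38² = 1444 ≡ 13; 12^8 ≡ 13² = 169 ≡ 10; 12^16 ≡ 10² = 100 ≡ 47.
Since 26 = 16 + 8 + 2, 12^26 ≡ 47 · 10 · 38; multiplying out mod 53: 47·10 = 470 ≡ 46, then 46·38 = 1748 ≡ 52. Thus 12^26 ≡ 52 ≡ −1 (mod 53).
The value −1 means 12 is a non-residue modulo 53, so k² ≡ 12 (mod 53) is impossible.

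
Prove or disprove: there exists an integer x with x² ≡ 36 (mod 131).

x = 125 works: 125² = 15625, and 15625 − 36 = 15589 = 119·131.

x = 125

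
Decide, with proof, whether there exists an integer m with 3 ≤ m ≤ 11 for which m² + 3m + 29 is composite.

m = 8

At m = 8: 8² + 3·8 + 29 = 117 = 3·39, which is composite.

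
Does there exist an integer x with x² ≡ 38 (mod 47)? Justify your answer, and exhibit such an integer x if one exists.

47 is prime, so by Euler's criterion 38 is a square mod 47 iff 38^((47−1)/2) = 38^23 ≡ 1 (mod 47).
Squaring successively (mod 47): 38^2 = 1444 ≡ 34; 38^4 ≡ 34² = 1156 ≡ 28; 38^8 ≡ 28² = 784 ≡ 32; 38^16 ≡ 32² = 1024 ≡ 37.
Since 23 = 16 + 4 + 2 + 1, 38^23 ≡ 37 · 28 · 34 · 38; multiplying out mod 47: 37·28 = 1036 ≡ 2, then 2·34 = 68 ≡ 21, then 21·38 = 798 ≡ 46. Thus 38^23 ≡ 46 ≡ −1 (mod 47).
By Euler's criterion 38 is a quadratic non-residue mod 47: no x satisfies x² ≡ 38 (mod 47).

No such integer exists.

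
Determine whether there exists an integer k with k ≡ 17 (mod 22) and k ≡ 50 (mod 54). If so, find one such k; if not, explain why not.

gcd(22, 54) = 2. If k ≡ 17 (mod 22) and k ≡ 50 (mod 54), then k ≡ 17 (mod 2) and k ≡ 50 (mod 2).
But 17 mod 2 = 1 while 50 mod 2 = 0, a contradiction.
So no integer satisfies both congruences.

No such integer exists.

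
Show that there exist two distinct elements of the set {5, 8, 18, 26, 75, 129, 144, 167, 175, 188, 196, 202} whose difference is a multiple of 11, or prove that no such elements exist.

Reduce each element mod 11: 5↦5, 8↦8, 18↦7, 26↦4, 75↦9, 129↦8, 144↦1, 167↦2, 175↦10, 188↦1, 196↦9, 202↦4. The residue 8 repeats (at 8 and 129), and 129 − 8 = 121 = 11·11.

The pair (8, 129) works.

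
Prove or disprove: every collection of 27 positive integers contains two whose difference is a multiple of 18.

Each integer lies in one of the 18 residue classes modulo 18.
Since 27 > 18, two of the 27 integers must share a residue class by the pigeonhole principle; call them a and b.
Their difference a − b is then a multiple of 18.

Yes.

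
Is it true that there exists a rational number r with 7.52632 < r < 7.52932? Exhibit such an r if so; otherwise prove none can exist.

r = 271/36

Look for a denominator N such that an integer falls strictly between N·7.52632 and N·7.52932. N = 36 works: 36·7.52632 = 270.94752 < 271 < 271.05552 = 36·7.52932.
So r = 271/36 works: it is a ratio of integers, and dividing 36·7.52632 < 271 < 36·7.52932 through by 36 gives 7.52632 < 271/36 < 7.52932.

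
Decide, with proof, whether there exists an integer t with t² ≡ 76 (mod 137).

t = 79

Take t = 79. Then 79² = 6241 = 45·137 + 76, so 79² ≡ 76 (mod 137).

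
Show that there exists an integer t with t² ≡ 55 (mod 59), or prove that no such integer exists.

59 is prime, so by Euler's criterion 55 is a square mod 59 iff 55^((59−1)/2) = 55^29 ≡ 1 (mod 59).
Squaring successively (mod 59): 55^2 = 3025 ≡ 16; 55^4 ≡ 16² = 256 ≡ 20; 55^8 ≡ 20² = 400 ≡ 46; 55^16 ≡ 46² = 2116 ≡ 51.
Since 29 = 16 + 8 + 4 + 1, 55^29 ≡ 51 · 46 · 20 · 55; multiplying out mod 59: 51·46 = 2346 ≡ 45, then 45·20 = 900 ≡ 15, then 15·55 = 825 ≡ 58. Thus 55^29 ≡ 58 ≡ −1 (mod 59).
The value −1 means 55 is a non-residue modulo 59, so t² ≡ 55 (mod 59) is impossible.

No such integer exists.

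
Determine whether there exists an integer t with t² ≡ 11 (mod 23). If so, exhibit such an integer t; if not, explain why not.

There is no such integer.

Apply Euler's criterion with the prime 23: 11 is a quadratic residue iff 11^11 ≡ 1 (mod 23), and a non-residue iff it is ≡ −1.
Repeated squaring mod 23: 11^2 = 121 ≡ 6; 11^4 ≡ 6² = 36 ≡ 13; 11^8 ≡ 13² = 169 ≡ 8.
Since 11 = 8 + 2 + 1, 11^11 ≡ 8 · 6 · 11; multiplying out mod 23: 8·6 = 48 ≡ 2, then 2·11 = 22 ≡ 22. Thus 11^11 ≡ 22 ≡ −1 (mod 23).
The value −1 means 11 is a non-residue modulo 23, so t² ≡ 11 (mod 23) is impossible.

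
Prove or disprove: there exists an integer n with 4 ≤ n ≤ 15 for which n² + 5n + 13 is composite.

At n = 11: 11² + 5·11 + 13 = 189 = 3·63, which is composite.

n = 11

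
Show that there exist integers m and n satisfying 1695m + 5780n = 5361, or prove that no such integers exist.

No such integers exist.

gcd(1695, 5780) = 5, so every integer of the form 1695m + 5780n is a multiple of 5.
But 5361 = 5·1072 + 1, so 5 ∤ 5361.
So the equation is unsolvable over ℤ.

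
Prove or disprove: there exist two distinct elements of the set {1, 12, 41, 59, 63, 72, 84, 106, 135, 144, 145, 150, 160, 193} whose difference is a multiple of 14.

No, no such pair exists.

Residues mod 14: 1↦1, 12↦12, 41↦13, 59↦3, 63↦7, 72↦2, 84↦0, 106↦8, 135↦9, 144↦4, 145↦5, 150↦10, 160↦6, 193↦11.
These 14 residues are pairwise different, hence no difference of two elements is divisible by 14.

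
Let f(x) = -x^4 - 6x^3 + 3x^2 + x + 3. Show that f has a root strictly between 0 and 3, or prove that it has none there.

Yes, f has a root in the interval.

f(0) = 3 and f(3) = -210, which have opposite signs.
Since f is a polynomial it is continuous on [0, 3].
By the Intermediate Value Theorem f must vanish at some point of (0, 3).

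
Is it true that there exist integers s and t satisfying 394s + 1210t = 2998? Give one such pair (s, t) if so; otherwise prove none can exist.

Every value of 394s + 1210t is a multiple of gcd(394, 1210) = 2; since 2 ∣ 2998, solutions exist.
Dividing through by 2 reduces the equation to 197s + 605t = 1499.
Dividing repeatedly: 605 = 3·197 + 14, 197 = 14·14 + 1, 14 = 14·1 + 0.
Unwinding: 1 = 197 − 14·14 = 197 − 14·(605 − 3·197) = −14·605 + 43·197, i.e. 197·43 + 605·(-14) = 1.
Times 1499: 197·64457 + 605·(-20986) = 1499, so (64457, -20986) solves it.
Shifting by a multiple of (605, −197) keeps it a solution: s = 64457 − 106·605 = 327, t = -20986 + 106·197 = -104.
Check: 394·327 + 1210·(-104) = 128838 − 125840 = 2998. ✓

s = 327, t = -104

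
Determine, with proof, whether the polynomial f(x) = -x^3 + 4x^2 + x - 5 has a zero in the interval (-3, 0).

f(-3) = 55 and f(0) = -5, which have opposite signs.
Since f is a polynomial it is continuous on [-3, 0].
By the Intermediate Value Theorem, f takes the value 0 somewhere in the open interval.

Such a root exists.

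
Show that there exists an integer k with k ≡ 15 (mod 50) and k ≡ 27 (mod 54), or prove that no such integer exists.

k = 1215

The moduli are not coprime: gcd(50, 54) = 2. Compatibility requires 2 ∣ (27 − 15) = 12, which holds, so solutions exist.
Put k = 15 + 50t, so we need 50t ≡ 12 (mod 54), equivalently (divide by 2) 25t ≡ 6 (mod 27).
To invert 25 modulo 27: 27 = 1·25 + 2, 25 = 12·2 + 1, 2 = 2·1 + 0, and unwinding, 1 = 25 − 12·2 = 25 − 12·(27 − 1·25) = −12·27 + 13·25. Thus 25⁻¹ ≡ 13 (mod 27).
Multiplying by 13: t ≡ 13·6 = 78 ≡ 24 (mod 27).
Then k = 15 + 50·24 = 1215.
Indeed 1215 ≡ 15 (mod 50) and 1215 ≡ 27 (mod 54).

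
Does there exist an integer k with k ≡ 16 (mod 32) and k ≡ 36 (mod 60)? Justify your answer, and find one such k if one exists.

gcd(32, 60) = 4. A simultaneous solution exists iff 16 ≡ 36 (mod 4); here 16 mod 4 = 0 = 36 mod 4, so it does.
Put k = 16 + 32t, so we need 32t ≡ 20 (mod 60), equivalently (divide by 4) 8t ≡ 5 (mod 15).
Since 8·2 = 16 = 1·15 + 1, the inverse of 8 mod 15 is 2.
Multiplying by 2: t ≡ 2·5 = 10 (mod 15).
Then k = 16 + 32·10 = 336.
Verify: 336 = 10·32 + 16 and 336 = 5·60 + 36. ✓

k = 336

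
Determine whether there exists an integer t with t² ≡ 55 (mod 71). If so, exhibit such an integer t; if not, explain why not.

Apply Euler's criterion with the prime 71: 55 is a quadratic residue iff 55^35 ≡ 1 (mod 71), and a non-residue iff it is ≡ −1.
Squaring successively (mod 71): 55^2 = 3025 ≡ 43; 55^4 ≡ 43² = 1849 ≡ 3; 55^8 ≡ 3² = 9 ≡ 9; 55^16 ≡ 9² = 81 ≡ 10; 55^32 ≡ 10² = 100 ≡ 29.
Since 35 = 32 + 2 + 1, 55^35 ≡ 29 · 43 · 55; multiplying out mod 71: 29·43 = 1247 ≡ 40, then 40·55 = 2200 ≡ 70. Thus 55^35 ≡ 70 ≡ −1 (mod 71).
By Euler's criterion 55 is a quadratic non-residue mod 71: no t satisfies t² ≡ 55 (mod 71).

There is no such integer.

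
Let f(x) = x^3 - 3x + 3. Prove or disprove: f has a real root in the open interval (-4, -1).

f(-4) = -49 and f(-1) = 5, which have opposite signs.
f is continuous everywhere (it is a polynomial), in particular on [-4, -1].
By the Intermediate Value Theorem f must vanish at some point of (-4, -1).

Such a root exists.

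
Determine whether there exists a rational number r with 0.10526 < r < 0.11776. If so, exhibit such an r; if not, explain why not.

Look for a denominator N such that an integer falls strictly between N·0.10526 and N·0.11776. N = 9 works: 9·0.10526 = 0.94734 < 1 < 1.05984 = 9·0.11776.
So r = 1/9 works: it is a ratio of integers, and dividing 9·0.10526 < 1 < 9·0.11776 through by 9 gives 0.10526 < 1/9 < 0.11776.

r = 1/9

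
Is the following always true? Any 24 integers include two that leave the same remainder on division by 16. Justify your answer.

Each integer lies in one of the 16 residue classes modulo 16.
Placing 24 integers into 16 classes, some class receives at least two — say a and b.
That is, a and b leave the same remainder on division by 16, as claimed.

Yes.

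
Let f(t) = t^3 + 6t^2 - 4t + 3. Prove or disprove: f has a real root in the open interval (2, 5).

f has no root in that interval.

f(2) = 27 and f(5) = 258, both positive, so a sign-change argument is unavailable; we show f keeps this sign on the whole interval.
Substitute t = 2 + u, where 0 < u < 3 on the interval. Expanding, f(2 + u) = u^3 + 12u^2 + 32u + 27.
All 4 nonzero coefficients of this polynomial in u are positive; hence for u > 0 the value is a sum of positive terms (the constant 27 among them).
Therefore f(t) > 0 throughout (2, 5), and f has no zero there.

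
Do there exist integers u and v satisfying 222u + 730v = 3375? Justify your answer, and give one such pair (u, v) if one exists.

Any value of 222u + 730v is a multiple of gcd(222, 730) = 2.
But 3375 is not a multiple of 2 (it leaves remainder 1).
Therefore 222u + 730v = 3375 has no solution in integers.

There are no such integers.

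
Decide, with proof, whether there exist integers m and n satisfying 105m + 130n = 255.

m = 21, n = -15

gcd(105, 130) = 5, and 5 divides 255, so integer solutions exist.
Dividing through by 5 reduces the equation to 21m + 26n = 51.
Run the Euclidean algorithm on 26 and 21: 26 = 1·21 + 5, 21 = 4·5 + 1, 5 = 5·1 + 0.
Back-substituting, 1 = 21 − 4·5 = 21 − 4·(26 − 1·21) = −4·26 + 5·21; that is, 21·5 + 26·(-4) = 1.
Times 51: 21·255 + 26·(-204) = 51, so (255, -204) solves it.
Shifting by a multiple of (26, −21) keeps it a solution: m = 255 − 9·26 = 21, n = -204 + 9·21 = -15.
Check: 105·21 + 130·(-15) = 2205 − 1950 = 255. ✓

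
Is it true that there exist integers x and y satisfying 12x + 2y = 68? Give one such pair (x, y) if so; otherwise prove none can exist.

x = 0, y = 34

Since gcd(12, 2) = 2 and 68 = 2·34, Bézout's identity guarantees a solution.
Dividing through by 2 reduces the equation to 6x + 1y = 34.
The coefficient of y is 1, so setting x = 0 and y = 34 already solves it.
Indeed 12·0 + 2·34 = 0 + 68 = 68.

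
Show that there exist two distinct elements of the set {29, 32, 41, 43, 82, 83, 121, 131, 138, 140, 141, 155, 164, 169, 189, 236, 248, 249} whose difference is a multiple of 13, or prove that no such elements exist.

41 and 236 are such a pair.

Both 41 and 236 leave remainder 2 on division by 13; their difference 195 = 15·13 is a multiple of 13.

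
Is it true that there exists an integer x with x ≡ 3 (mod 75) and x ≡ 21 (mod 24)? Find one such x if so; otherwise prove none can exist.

gcd(75, 24) = 3. A simultaneous solution exists iff 3 ≡ 21 (mod 3); here 3 mod 3 = 0 = 21 mod 3, so it does.
List candidates x ≡ 3 (mod 75): 3, 78, 153, 228, 303, 378, 453. Modulo 24 these are 3, 6, 9, 12, 15, 18, 21; 453 gives 21 as required.
Indeed 453 ≡ 3 (mod 75) and 453 ≡ 21 (mod 24).

x = 453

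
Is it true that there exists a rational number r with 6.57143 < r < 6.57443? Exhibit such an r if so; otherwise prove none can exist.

r = 355/54

Scale by 54: the interval becomes (354.85722, 355.01922), which contains the integer 355.
Hence 355/54 is a rational number with 6.57143 < 355/54 < 6.57443.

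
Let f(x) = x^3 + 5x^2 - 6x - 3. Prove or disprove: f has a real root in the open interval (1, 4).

f(1) = -3 and f(4) = 117, which have opposite signs.
As a polynomial, f is continuous on every closed interval.
By the Intermediate Value Theorem, f takes the value 0 somewhere in the open interval.

Such a root exists.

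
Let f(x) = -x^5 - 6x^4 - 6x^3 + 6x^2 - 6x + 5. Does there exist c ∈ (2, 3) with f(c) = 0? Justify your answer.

f(2) = -159 and f(3) = -850, both negative, so a sign-change argument is unavailable; we show f keeps this sign on the whole interval.
Shift to the endpoint 2: with x = 2 + u (0 < u < 1), one computes f(2 + u) = -u^5 - 16u^4 - 94u^3 - 254u^2 - 326u - 159.
All 6 nonzero coefficients of this polynomial in u are negative; hence for u > 0 the value is a sum of negative terms (the constant -159 among them).
So f is strictly negative on (2, 3); no root exists in the interval.

No.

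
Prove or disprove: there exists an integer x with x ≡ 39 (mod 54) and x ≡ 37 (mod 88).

gcd(54, 88) = 2. A simultaneous solution exists iff 39 ≡ 37 (mod 2); here 39 mod 2 = 1 = 37 mod 2, so it does.
Write x = 39 + 54t. Then 54t ≡ 37 − 39 ≡ 86 (mod 88); dividing through by 2 gives 27t ≡ 43 (mod 44).
Note 27·31 = 837 ≡ 1 (mod 44) (as 837 − 1 = 19·44), so 27⁻¹ ≡ 31.
Therefore t ≡ 31·43 = 1333 ≡ 13 (mod 44).
Then x = 39 + 54·13 = 741.
Check: 741 mod 54 = 39, 741 mod 88 = 37. ✓

x = 741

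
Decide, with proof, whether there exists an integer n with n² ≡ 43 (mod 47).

Apply Euler's criterion with the prime 47: 43 is a quadratic residue iff 43^23 ≡ 1 (mod 47), and a non-residue iff it is ≡ −1.
Repeated squaring mod 47: 43^2 = 1849 ≡ 16; 43^4 ≡ 16² = 256 ≡ 21; 43^8 ≡ 21² = 441 ≡ 18; 43^16 ≡ 18² = 324 ≡ 42.
Since 23 = 16 + 4 + 2 + 1, 43^23 ≡ 42 · 21 · 16 · 43; multiplying out mod 47: 42·21 = 882 ≡ 36, then 36·16 = 576 ≡ 12, then 12·43 = 516 ≡ 46. Thus 43^23 ≡ 46 ≡ −1 (mod 47).
The value −1 means 43 is a non-residue modulo 47, so n² ≡ 43 (mod 47) is impossible.

There is no such integer.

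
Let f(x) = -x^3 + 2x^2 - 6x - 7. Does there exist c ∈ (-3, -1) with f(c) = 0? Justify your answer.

No.

Evaluate at the endpoints: f(-3) = 56, f(-1) = 2 — same sign (positive).
The derivative f'(x) = -3x^2 + 4x - 6 is a quadratic with discriminant 4² − 4·(-3)·(-6) = -56 < 0; it never vanishes, so it is always negative (sign of the leading coefficient).
Hence f is strictly decreasing on ℝ, and in particular on [-3, -1]. A strictly monotone function with same-sign endpoint values stays positive on the whole interval, so f has no zero in (-3, -1).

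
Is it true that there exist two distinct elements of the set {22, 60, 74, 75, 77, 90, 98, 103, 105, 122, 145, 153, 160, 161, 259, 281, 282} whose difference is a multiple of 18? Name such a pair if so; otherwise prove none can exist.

Reduce each element modulo 18: 22↦4, 60↦6, 74↦2, 75↦3, 77↦5, 90↦0, 98↦8, 103↦13, 105↦15, 122↦14, 145↦1, 153↦9, 160↦16, 161↦17, 259↦7, 281↦11, 282↦12.
All 17 residues are distinct, so no two elements differ by a multiple of 18.

No such pair exists.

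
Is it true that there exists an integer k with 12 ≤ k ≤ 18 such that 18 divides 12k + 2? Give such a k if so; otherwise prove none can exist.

At k = 12, 12·12 + 2 = 146 ≡ 2 (mod 18), and each step in k adds 12, giving residues 2, 14, 8, 2, 14, 8, 2 for k = 12, 13, …, 18.
The residue 0 does not occur, so no k in [12, 18] makes 12k + 2 a multiple of 18.

No, no such integer k in that range exists.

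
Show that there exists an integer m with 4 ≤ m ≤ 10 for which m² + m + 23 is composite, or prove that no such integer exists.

m = 8

At m = 8: 8² + 8 + 23 = 95 = 5·19, which is composite.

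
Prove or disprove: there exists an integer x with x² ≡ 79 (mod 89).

x = 48

Take x = 48. Then 48² = 2304 = 25·89 + 79, so 48² ≡ 79 (mod 89).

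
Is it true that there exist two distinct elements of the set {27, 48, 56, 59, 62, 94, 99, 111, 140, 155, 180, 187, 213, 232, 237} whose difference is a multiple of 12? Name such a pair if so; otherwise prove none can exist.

Both 27 and 99 leave remainder 3 on division by 12; their difference 72 = 6·12 is a multiple of 12.

27 and 99 are such a pair.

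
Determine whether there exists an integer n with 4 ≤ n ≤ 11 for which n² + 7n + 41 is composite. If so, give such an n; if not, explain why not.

n = 8

At n = 8: 8² + 7·8 + 41 = 161 = 7·23, which is composite.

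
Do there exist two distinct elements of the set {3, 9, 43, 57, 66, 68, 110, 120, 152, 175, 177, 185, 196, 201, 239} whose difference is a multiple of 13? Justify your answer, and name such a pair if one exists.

3 and 68 are such a pair.

Both 3 and 68 leave remainder 3 on division by 13; their difference 65 = 5·13 is a multiple of 13.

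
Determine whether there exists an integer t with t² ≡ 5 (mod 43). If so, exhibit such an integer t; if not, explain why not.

43 is prime, so by Euler's criterion 5 is a square mod 43 iff 5^((43−1)/2) = 5^21 ≡ 1 (mod 43).
Repeated squaring mod 43: 5^2 = 25 ≡ 25; 5^4 ≡ 25² = 625 ≡ 23; 5^8 ≡ 23² = 529 ≡ 13; 5^16 ≡ 13² = 169 ≡ 40.
Since 21 = 16 + 4 + 1, 5^21 ≡ 40 · 23 · 5; multiplying out mod 43: 40·23 = 920 ≡ 17, then 17·5 = 85 ≡ 42. Thus 5^21 ≡ 42 ≡ −1 (mod 43).
By Euler's criterion 5 is a quadratic non-residue mod 43: no t satisfies t² ≡ 5 (mod 43).

No such integer exists.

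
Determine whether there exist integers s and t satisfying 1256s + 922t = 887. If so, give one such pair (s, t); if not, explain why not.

No such integers exist.

Both 1256 and 922 are divisible by gcd(1256, 922) = 2, hence so is any combination 1256s + 922t.
But 887 is not a multiple of 2 (it leaves remainder 1).
So the equation is unsolvable over ℤ.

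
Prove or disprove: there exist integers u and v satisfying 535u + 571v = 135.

u = 139, v = -130

Since gcd(535, 571) = 1, every integer is an integer combination of 535 and 571.
Euclidean algorithm: 571 = 1·535 + 36, 535 = 14·36 + 31, 36 = 1·31 + 5, 31 = 6·5 + 1, 5 = 5·1 + 0.
Working back up the chain: 1 = 31 − 6·5 = 31 − 6·(36 − 1·31) = −6·36 + 7·31 = −6·36 + 7·(535 − 14·36) = 7·535 − 104·36 = 7·535 − 104·(571 − 1·535) = −104·571 + 111·535. So 535·111 + 571·(-104) = 1.
Multiplying through by 135: u = 111·135 = 14985, v = (-104)·135 = -14040 is a solution.
The general solution is u = 14985 + 571k, v = -14040 − 535k; taking k = -26 gives the smaller pair u = 139, v = -130.
Check: 535·139 + 571·(-130) = 74365 − 74230 = 135. ✓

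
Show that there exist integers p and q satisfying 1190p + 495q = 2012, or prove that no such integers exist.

There are no such integers.

Any value of 1190p + 495q is a multiple of gcd(1190, 495) = 5.
But 2012 = 5·402 + 2, so 5 ∤ 2012.
Therefore 1190p + 495q = 2012 has no solution in integers.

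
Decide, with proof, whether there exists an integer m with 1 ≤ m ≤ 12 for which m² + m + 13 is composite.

At m = 4: 4² + 4 + 13 = 33 = 3·11, which is composite.

m = 4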